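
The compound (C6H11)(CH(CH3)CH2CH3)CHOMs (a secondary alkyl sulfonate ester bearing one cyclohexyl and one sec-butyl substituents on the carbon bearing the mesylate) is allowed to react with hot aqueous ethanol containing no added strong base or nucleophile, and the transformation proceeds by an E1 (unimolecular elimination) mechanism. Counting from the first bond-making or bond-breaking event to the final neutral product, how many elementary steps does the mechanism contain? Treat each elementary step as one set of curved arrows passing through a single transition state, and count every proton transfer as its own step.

3

Step 1: The C–O bond breaks with both electrons going to the mesylate; MsO⁻ leaves and a secondary carbocation remains.
Step 2: A hydride (H with its bonding pair) migrates from the adjacent cyclohexyl carbon to the cationic centre — a 1,2-hydride shift — upgrading the secondary cation to a tertiary one.
Step 3: Loss of a β-proton to a water (or ethanol) molecule of the solvent: the C–H bonding pair collapses toward the cationic carbon to form the C=C π bond, yielding the alkene.
Total: 3 elementary steps.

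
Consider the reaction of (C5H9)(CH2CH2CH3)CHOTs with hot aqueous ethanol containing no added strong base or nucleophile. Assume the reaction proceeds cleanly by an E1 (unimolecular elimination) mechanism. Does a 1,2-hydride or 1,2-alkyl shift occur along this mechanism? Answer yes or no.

yes

The first-formed carbocation is secondary.
The adjacent cyclopentyl carbon already bears 2 other carbon substituents and has a hydrogen to migrate; after a 1,2-hydride shift from that carbon the positive charge sits on a tertiary centre.
Tertiary is more stable than secondary, so the shift occurs.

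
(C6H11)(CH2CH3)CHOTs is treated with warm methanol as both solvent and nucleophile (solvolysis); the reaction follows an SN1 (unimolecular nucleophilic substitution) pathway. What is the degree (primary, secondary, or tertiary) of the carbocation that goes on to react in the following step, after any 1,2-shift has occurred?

tertiary

Step 1: Rate-determining heterolysis of the C–O bond gives TsO⁻ and a secondary carbocation.
Step 2: Carbocation rearrangement: a 1,2-hydride shift from the adjacent cyclohexyl carbon converts the initially-formed secondary cation into the more stable tertiary cation.
The cation rearranges from secondary to tertiary via a 1,2-hydride shift from the adjacent cyclohexyl carbon; the tertiary cation is what reacts next.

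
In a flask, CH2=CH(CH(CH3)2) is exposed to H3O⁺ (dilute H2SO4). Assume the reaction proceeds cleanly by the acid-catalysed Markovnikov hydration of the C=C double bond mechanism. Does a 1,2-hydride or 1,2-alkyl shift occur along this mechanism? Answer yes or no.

The first-formed carbocation is secondary.
The adjacent isopropyl carbon already bears 2 other carbon substituents and has a hydrogen to migrate; after a 1,2-hydride shift from that carbon the positive charge sits on a tertiary centre.
Tertiary is more stable than secondary, so the shift occurs.

yes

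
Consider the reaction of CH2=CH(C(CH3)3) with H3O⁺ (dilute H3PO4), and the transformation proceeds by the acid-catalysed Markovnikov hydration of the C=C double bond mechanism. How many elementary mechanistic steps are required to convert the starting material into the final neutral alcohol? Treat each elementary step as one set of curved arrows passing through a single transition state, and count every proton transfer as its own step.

Step 1: Protonation of the alkene by H3O⁺: the π bond acts as the nucleophile and picks up H⁺, giving the more stable (Markovnikov) secondary carbocation. H2O is released.
Step 2: A methyl group with its bonding pair migrates from the adjacent tert-butyl carbon to the cationic centre — a 1,2-methyl shift — upgrading the secondary cation to a tertiary one.
Step 3: A lone pair on the oxygen of H2O attacks the carbocation, forming a C–O bond and an oxonium ion (a protonated alcohol).
Step 4: H2O removes a proton from the oxonium oxygen, regenerating H3O⁺ and giving the neutral alcohol.
Total: 4 elementary steps.

4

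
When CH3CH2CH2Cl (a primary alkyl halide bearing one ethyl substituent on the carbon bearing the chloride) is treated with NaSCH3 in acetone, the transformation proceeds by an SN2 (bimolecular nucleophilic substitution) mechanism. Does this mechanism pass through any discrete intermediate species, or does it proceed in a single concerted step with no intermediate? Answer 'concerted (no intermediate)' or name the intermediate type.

Backside attack by CH3S⁻ on the carbon bearing the chloride: the new C–S bond forms as the C–Cl bond breaks, with Walden inversion at carbon.
All bond changes occur in one transition state; no discrete intermediate is formed.

concerted (no intermediate)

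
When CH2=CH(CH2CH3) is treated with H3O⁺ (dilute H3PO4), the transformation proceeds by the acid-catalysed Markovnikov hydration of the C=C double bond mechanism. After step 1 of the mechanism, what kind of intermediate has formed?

secondary carbocation

Step 1: Protonation of the alkene by H3O⁺: the π bond acts as the nucleophile and picks up H⁺, giving the more stable (Markovnikov) secondary carbocation. H2O is released.
After step 1 the species present is a secondary carbocation.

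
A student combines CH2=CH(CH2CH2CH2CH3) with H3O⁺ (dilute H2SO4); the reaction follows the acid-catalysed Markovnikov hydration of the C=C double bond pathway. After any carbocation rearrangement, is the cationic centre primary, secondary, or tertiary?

Step 1: The π electrons of the C=C bond attack a proton of H3O⁺; Markovnikov addition places the new C–H on the less-substituted alkene carbon, so the positive charge ends up on the more-substituted carbon — a secondary carbocation. H2O is released.
No single 1,2-shift to an adjacent carbon would give a more-substituted cation, so no rearrangement occurs.

secondary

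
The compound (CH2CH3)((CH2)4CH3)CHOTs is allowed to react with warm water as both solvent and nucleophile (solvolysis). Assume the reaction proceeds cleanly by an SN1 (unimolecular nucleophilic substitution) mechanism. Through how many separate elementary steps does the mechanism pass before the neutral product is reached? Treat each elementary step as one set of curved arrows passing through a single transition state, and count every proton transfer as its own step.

Step 1: The C–O bond breaks with both electrons going to the tosylate; TsO⁻ leaves and a secondary carbocation remains.
(No 1,2-shift: no single shift to an adjacent carbon would give a more stable cation.)
Step 2: A lone pair on the oxygen of H2O attacks the carbocation, forming a new C–O σ-bond and an oxonium ion.
Step 3: Proton transfer from the O–H of the oxonium ion to a solvent molecule delivers the neutral alcohol.
Total: 3 elementary steps.

3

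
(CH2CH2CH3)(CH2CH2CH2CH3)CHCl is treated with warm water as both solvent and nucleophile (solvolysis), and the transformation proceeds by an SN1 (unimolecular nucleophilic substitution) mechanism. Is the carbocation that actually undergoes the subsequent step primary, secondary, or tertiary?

Step 1: Ionisation: the C–Cl σ-bond cleaves heterolytically; both bonding electrons depart with Cl⁻, leaving a secondary carbocation at the α-carbon.
No single 1,2-shift to an adjacent carbon would give a more-substituted cation, so no rearrangement occurs.

secondary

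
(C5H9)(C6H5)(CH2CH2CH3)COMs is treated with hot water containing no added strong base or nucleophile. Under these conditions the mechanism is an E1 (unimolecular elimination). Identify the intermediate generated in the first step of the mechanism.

tertiary carbocation

Step 1: The C–O bond breaks with both electrons going to the mesylate; MsO⁻ leaves and a tertiary carbocation remains.
After step 1 the species present is a tertiary carbocation.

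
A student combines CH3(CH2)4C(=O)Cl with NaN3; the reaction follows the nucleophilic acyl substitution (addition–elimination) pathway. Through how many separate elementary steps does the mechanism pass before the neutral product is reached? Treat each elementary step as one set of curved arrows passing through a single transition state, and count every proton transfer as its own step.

2

Step 1: A lone pair on the N of N3⁻ attacks the electrophilic acyl carbon; the π(C=O) electrons move onto oxygen, giving a tetrahedral intermediate.
Step 2: An oxygen lone pair re-forms the C=O π bond as the C–Cl σ-bond breaks; Cl⁻ is expelled.
Total: 2 elementary steps.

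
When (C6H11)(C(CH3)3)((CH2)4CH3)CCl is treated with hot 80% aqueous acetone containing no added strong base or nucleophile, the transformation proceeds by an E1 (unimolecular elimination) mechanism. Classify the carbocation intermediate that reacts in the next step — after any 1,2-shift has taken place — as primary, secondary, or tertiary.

Step 1: Unassisted departure of Cl⁻ (taking the C–Cl bonding pair) generates a tertiary carbocation.
No single 1,2-shift to an adjacent carbon would give a more-substituted cation, so no rearrangement occurs.

tertiary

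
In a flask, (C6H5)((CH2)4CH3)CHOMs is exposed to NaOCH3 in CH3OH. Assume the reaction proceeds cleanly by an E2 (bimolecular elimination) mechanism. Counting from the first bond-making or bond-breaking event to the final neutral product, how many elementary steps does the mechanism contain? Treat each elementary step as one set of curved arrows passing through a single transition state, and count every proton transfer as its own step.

Step 1: The strong base CH3O⁻ removes a β-hydrogen; in the same concerted event the electrons of the breaking C–H bond form the new π(C=C) bond and the C–O σ-bond breaks, expelling MsO⁻. Anti-periplanar geometry; one transition state.
Total: 1 elementary step.

1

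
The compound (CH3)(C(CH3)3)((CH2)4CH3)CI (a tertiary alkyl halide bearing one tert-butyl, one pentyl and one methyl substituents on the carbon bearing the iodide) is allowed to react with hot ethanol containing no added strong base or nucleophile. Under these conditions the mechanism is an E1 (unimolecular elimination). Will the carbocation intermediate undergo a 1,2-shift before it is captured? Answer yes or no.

no

The first-formed carbocation is tertiary.
No single 1,2-shift to an adjacent carbon would produce a more-substituted cation than the one already present, so no rearrangement occurs.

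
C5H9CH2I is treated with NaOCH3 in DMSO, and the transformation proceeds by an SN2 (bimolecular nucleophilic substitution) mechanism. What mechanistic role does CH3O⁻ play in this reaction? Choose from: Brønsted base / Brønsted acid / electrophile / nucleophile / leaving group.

nucleophile

Step 1: CH3O⁻ attacks the back face of the α-carbon while I⁻ departs with the C–I bonding pair — a single concerted displacement through a pentacoordinate transition state.
CH3O⁻ donates an electron pair to form a new σ-bond to carbon — it is the nucleophile.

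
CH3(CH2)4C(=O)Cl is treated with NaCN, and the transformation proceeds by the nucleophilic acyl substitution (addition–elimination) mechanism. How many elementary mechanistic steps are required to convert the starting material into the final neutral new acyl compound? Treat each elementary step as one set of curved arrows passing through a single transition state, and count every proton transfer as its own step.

2

Step 1: CN⁻ adds to the carbonyl carbon; the C=O π electrons shift onto oxygen and a tetrahedral alkoxide intermediate forms.
Step 2: An oxygen lone pair re-forms the C=O π bond as the C–Cl σ-bond breaks; Cl⁻ is expelled.
Total: 2 elementary steps.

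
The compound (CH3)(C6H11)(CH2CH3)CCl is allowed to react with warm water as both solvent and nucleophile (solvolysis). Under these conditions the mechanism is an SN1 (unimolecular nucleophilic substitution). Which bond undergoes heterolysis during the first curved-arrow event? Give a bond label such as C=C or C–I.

Step 1: Rate-determining heterolysis of the C–Cl bond gives Cl⁻ and a tertiary carbocation.
The bond broken in this step is the C–Cl bond.

C–Cl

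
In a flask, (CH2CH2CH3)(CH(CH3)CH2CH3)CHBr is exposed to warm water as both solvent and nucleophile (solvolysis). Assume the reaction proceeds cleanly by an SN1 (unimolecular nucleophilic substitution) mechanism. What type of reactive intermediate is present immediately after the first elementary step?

Step 1: The C–Br bond breaks with both electrons going to the bromide; Br⁻ leaves and a secondary carbocation remains.
After step 1 the species present is a secondary carbocation.

secondary carbocation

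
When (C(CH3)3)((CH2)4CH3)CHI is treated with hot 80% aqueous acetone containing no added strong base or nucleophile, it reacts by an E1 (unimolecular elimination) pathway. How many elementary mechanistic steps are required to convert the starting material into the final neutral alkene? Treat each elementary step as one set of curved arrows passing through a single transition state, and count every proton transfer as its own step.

3

Step 1: Unassisted departure of I⁻ (taking the C–I bonding pair) generates a secondary carbocation.
Step 2: Carbocation rearrangement: a 1,2-methyl shift from the adjacent tert-butyl carbon converts the initially-formed secondary cation into the more stable tertiary cation.
Step 3: Loss of a β-proton to a water molecule of the solvent: the C–H bonding pair collapses toward the cationic carbon to form the C=C π bond, yielding the alkene.
Total: 3 elementary steps.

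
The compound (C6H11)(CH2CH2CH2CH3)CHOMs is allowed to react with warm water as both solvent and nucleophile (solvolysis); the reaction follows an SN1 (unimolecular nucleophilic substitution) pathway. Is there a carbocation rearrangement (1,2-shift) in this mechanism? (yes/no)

yes

The first-formed carbocation is secondary.
The adjacent cyclohexyl carbon already bears 2 other carbon substituents and has a hydrogen to migrate; after a 1,2-hydride shift from that carbon the positive charge sits on a tertiary centre.
Tertiary is more stable than secondary, so the shift occurs.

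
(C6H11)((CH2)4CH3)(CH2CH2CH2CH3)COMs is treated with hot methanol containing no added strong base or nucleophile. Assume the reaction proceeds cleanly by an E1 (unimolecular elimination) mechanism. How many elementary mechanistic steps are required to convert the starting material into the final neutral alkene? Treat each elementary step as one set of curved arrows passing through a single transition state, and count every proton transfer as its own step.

Step 1: Rate-determining heterolysis of the C–O bond gives MsO⁻ and a tertiary carbocation.
(No 1,2-shift: no single shift to an adjacent carbon would give a more stable cation.)
Step 2: A weak base (a methanol molecule from the solvent) removes a proton from a carbon adjacent to the cationic centre; the electrons of that C–H bond become the new π(C=C) bond, giving the alkene.
Total: 2 elementary steps.

2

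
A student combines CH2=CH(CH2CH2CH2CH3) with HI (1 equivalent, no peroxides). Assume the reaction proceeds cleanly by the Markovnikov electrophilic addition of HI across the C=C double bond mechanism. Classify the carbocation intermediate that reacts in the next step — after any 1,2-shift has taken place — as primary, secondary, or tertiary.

secondary

Step 1: Electrophilic addition begins with the π(C=C) electrons forming a bond to the proton of HI. Following Markovnikov's rule, the resulting cation is secondary. The H–I bond breaks heterolytically, releasing I⁻.
No single 1,2-shift to an adjacent carbon would give a more-substituted cation, so no rearrangement occurs.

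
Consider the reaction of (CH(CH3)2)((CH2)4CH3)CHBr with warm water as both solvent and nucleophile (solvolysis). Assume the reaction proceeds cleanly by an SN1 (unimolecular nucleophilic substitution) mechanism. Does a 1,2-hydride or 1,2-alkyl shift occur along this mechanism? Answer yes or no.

The first-formed carbocation is secondary.
The adjacent isopropyl carbon already bears 2 other carbon substituents and has a hydrogen to migrate; after a 1,2-hydride shift from that carbon the positive charge sits on a tertiary centre.
Tertiary is more stable than secondary, so the shift occurs.

yes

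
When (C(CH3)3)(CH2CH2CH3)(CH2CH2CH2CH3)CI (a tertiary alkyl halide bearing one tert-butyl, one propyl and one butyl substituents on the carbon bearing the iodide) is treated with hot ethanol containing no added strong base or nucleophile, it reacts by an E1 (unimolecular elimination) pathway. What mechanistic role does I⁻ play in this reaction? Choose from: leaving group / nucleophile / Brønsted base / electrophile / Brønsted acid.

Step 1: The C–I bond breaks with both electrons going to the iodide; I⁻ leaves and a tertiary carbocation remains.
I⁻ departs with both electrons of the breaking σ-bond — that is the definition of a leaving group.

leaving group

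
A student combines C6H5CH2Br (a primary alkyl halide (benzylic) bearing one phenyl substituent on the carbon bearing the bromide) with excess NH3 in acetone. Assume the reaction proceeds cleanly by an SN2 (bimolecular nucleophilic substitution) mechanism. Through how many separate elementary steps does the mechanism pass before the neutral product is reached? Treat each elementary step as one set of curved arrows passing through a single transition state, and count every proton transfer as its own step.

Step 1: A lone pair on the N of NH3 attacks the α-carbon from the back side while the C–Br bond breaks; both bonding electrons leave with Br⁻. The product of this concerted step is an alkylammonium ion.
Step 2: A second equivalent of NH3 removes a proton from the N, giving the neutral product.
Total: 2 elementary steps.

2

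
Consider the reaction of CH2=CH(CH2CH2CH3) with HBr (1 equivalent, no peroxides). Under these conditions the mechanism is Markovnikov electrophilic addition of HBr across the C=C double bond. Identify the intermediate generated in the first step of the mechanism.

secondary carbocation

Step 1: The π electrons of the C=C bond attack a proton of HBr; Markovnikov addition places the new C–H on the less-substituted alkene carbon, so the positive charge ends up on the more-substituted carbon — a secondary carbocation. The H–Br bond breaks heterolytically, releasing Br⁻.
After step 1 the species present is a secondary carbocation.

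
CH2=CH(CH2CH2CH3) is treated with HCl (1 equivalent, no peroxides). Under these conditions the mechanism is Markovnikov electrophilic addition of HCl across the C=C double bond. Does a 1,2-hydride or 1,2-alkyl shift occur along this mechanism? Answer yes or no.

no

The first-formed carbocation is secondary.
No single 1,2-shift to an adjacent carbon would produce a more-substituted cation than the one already present, so no rearrangement occurs.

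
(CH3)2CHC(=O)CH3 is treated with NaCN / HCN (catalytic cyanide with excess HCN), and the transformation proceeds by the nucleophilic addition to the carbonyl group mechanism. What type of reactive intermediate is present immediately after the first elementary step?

Step 1: A lone pair / filled orbital on CN⁻ attacks the electrophilic carbonyl carbon; the π(C=O) electrons shift onto oxygen, producing a tetrahedral alkoxide intermediate.
After step 1 the species present is a tetrahedral alkoxide intermediate.

tetrahedral alkoxide intermediate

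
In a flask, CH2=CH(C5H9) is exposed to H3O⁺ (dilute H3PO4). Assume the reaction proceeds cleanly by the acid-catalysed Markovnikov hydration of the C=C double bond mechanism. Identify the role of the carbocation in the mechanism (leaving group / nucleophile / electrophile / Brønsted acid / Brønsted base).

Step 3: A lone pair on the oxygen of H2O attacks the carbocation, forming a C–O bond and an oxonium ion (a protonated alcohol).
The carbocation accepts an electron pair into an empty or π* orbital — it is the electrophile.

electrophile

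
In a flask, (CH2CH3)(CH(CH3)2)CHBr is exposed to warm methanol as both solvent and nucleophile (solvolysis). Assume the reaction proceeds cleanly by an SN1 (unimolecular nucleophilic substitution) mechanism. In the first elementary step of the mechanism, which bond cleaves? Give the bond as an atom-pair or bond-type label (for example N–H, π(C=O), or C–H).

Step 1: The C–Br bond breaks with both electrons going to the bromide; Br⁻ leaves and a secondary carbocation remains.
The bond broken in this step is the C–Br bond.

C–Br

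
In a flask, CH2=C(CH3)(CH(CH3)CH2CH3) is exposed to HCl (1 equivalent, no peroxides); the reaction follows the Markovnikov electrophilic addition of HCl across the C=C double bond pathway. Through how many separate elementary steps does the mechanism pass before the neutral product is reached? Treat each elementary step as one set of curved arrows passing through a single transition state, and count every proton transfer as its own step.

Step 1: Protonation of the alkene by HCl: the π bond acts as the nucleophile and picks up H⁺, giving the more stable (Markovnikov) tertiary carbocation. The H–Cl bond breaks heterolytically, releasing Cl⁻.
(No 1,2-shift: no single shift to an adjacent carbon would give a more stable cation.)
Step 2: Cl⁻ captures the cation: a lone pair on Cl⁻ fills the empty p orbital, producing the alkyl halide product.
Total: 2 elementary steps.

2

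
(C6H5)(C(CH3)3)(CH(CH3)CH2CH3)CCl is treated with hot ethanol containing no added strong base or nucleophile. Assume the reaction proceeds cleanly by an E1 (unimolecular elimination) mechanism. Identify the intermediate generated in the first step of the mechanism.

Step 1: Unassisted departure of Cl⁻ (taking the C–Cl bonding pair) generates a tertiary carbocation.
After step 1 the species present is a tertiary carbocation.

tertiary carbocation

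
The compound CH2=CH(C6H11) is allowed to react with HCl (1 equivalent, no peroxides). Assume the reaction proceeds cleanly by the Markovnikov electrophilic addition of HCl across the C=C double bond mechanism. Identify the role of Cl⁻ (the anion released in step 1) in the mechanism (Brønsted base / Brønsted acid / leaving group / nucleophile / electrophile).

nucleophile

Step 3: Nucleophilic attack by Cl⁻ on the carbocation completes the addition, giving R–Cl.
Cl⁻ (the anion released in step 1) donates an electron pair to form a new σ-bond to carbon — it is the nucleophile.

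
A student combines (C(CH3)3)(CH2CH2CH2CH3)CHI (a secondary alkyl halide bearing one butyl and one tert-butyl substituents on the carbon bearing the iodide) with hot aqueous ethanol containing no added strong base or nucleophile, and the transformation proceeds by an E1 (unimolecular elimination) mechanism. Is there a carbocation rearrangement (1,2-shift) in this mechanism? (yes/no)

yes

The first-formed carbocation is secondary.
The adjacent tert-butyl carbon has no hydrogen but bears methyl groups; migration of one methyl with its bonding pair (a 1,2-methyl shift) places the charge on a tertiary centre.
Tertiary is more stable than secondary, so the shift occurs.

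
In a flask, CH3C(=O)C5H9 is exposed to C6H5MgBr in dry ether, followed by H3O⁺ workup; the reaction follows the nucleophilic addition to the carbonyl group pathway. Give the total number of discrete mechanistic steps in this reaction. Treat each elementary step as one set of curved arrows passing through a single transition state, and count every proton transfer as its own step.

2

Step 1: A lone pair / filled orbital on the carbanion-like carbon of C6H5MgBr attacks the electrophilic carbonyl carbon; the π(C=O) electrons shift onto oxygen, producing a tetrahedral alkoxide intermediate.
Step 2: Protonation of the alkoxide by H3O⁺ workup furnishes an alcohol.
Total: 2 elementary steps.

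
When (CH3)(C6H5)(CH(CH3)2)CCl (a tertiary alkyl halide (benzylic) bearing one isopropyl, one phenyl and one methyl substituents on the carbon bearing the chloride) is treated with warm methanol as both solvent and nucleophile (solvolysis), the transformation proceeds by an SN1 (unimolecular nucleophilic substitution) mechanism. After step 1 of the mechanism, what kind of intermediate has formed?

tertiary carbocation

Step 1: Unassisted departure of Cl⁻ (taking the C–Cl bonding pair) generates a tertiary carbocation.
After step 1 the species present is a tertiary carbocation.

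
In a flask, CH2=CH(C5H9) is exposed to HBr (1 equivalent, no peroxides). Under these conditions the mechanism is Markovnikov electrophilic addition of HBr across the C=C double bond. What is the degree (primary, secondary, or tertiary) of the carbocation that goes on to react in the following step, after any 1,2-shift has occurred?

tertiary

Step 1: Protonation of the alkene by HBr: the π bond acts as the nucleophile and picks up H⁺, giving the more stable (Markovnikov) secondary carbocation. The H–Br bond breaks heterolytically, releasing Br⁻.
Step 2: A 1,2-hydride shift from the adjacent cyclopentyl carbon moves the positive charge from the secondary centre to an adjacent carbon, generating a more stable tertiary carbocation.
The cation rearranges from secondary to tertiary via a 1,2-hydride shift from the adjacent cyclopentyl carbon; the tertiary cation is what reacts next.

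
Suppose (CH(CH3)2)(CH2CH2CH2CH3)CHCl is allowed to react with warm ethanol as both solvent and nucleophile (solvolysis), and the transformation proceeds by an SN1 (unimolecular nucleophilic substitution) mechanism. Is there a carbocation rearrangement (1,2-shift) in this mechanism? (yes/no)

yes

The first-formed carbocation is secondary.
The adjacent isopropyl carbon already bears 2 other carbon substituents and has a hydrogen to migrate; after a 1,2-hydride shift from that carbon the positive charge sits on a tertiary centre.
Tertiary is more stable than secondary, so the shift occurs.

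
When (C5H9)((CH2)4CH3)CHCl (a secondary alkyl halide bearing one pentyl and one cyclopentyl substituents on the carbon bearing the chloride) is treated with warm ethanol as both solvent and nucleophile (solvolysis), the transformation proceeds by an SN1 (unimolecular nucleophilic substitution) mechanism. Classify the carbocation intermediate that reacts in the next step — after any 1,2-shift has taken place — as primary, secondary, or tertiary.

Step 1: Ionisation: the C–Cl σ-bond cleaves heterolytically; both bonding electrons depart with Cl⁻, leaving a secondary carbocation at the α-carbon.
Step 2: A 1,2-hydride shift from the adjacent cyclopentyl carbon moves the positive charge from the secondary centre to an adjacent carbon, generating a more stable tertiary carbocation.
The cation rearranges from secondary to tertiary via a 1,2-hydride shift from the adjacent cyclopentyl carbon; the tertiary cation is what reacts next.

tertiary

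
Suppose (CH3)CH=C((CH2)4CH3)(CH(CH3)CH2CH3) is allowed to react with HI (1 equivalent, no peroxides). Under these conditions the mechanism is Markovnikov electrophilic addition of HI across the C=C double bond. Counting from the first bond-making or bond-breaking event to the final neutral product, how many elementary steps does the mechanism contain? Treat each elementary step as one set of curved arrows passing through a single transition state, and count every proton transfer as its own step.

Step 1: Electrophilic addition begins with the π(C=C) electrons forming a bond to the proton of HI. Following Markovnikov's rule, the resulting cation is tertiary. The H–I bond breaks heterolytically, releasing I⁻.
(No 1,2-shift: no single shift to an adjacent carbon would give a more stable cation.)
Step 2: I⁻ captures the cation: a lone pair on I⁻ fills the empty p orbital, producing the alkyl halide product.
Total: 2 elementary steps.

2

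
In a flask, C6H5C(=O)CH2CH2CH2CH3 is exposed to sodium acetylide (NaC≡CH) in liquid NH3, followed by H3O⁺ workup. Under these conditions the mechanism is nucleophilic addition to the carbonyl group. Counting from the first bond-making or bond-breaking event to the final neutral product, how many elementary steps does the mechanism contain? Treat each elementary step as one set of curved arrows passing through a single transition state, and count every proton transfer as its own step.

Step 1: A lone pair / filled orbital on HC≡C⁻ attacks the electrophilic carbonyl carbon; the π(C=O) electrons shift onto oxygen, producing a tetrahedral alkoxide intermediate.
Step 2: The alkoxide picks up a proton during H3O⁺ workup to yield a propargyl alcohol.
Total: 2 elementary steps.

2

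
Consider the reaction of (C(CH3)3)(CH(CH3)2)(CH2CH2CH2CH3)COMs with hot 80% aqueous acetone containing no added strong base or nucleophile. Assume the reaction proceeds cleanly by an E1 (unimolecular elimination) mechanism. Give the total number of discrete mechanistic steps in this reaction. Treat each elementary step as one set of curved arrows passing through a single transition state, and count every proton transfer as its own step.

Step 1: Rate-determining heterolysis of the C–O bond gives MsO⁻ and a tertiary carbocation.
(No 1,2-shift: no single shift to an adjacent carbon would give a more stable cation.)
Step 2: A water molecule (solvent) deprotonates a β-carbon; as the C–H bond breaks, those electrons form the new alkene π bond.
Total: 2 elementary steps.

2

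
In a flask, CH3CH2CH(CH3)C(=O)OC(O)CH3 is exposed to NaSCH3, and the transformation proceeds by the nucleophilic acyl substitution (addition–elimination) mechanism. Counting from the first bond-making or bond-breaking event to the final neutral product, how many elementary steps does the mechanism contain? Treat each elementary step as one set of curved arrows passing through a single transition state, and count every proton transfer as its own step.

2

Step 1: Nucleophilic addition of CH3S⁻ to the acyl carbon breaks the π(C=O) bond and yields a tetrahedral, anionic intermediate.
Step 2: An oxygen lone pair re-forms the C=O π bond as the C–O σ-bond breaks; CH3CO2⁻ is expelled.
Total: 2 elementary steps.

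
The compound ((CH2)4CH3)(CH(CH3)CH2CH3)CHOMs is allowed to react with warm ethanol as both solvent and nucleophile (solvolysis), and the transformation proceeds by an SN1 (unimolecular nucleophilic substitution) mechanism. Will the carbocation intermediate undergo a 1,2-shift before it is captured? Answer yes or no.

The first-formed carbocation is secondary.
The adjacent sec-butyl carbon already bears 2 other carbon substituents and has a hydrogen to migrate; after a 1,2-hydride shift from that carbon the positive charge sits on a tertiary centre.
Tertiary is more stable than secondary, so the shift occurs.

yes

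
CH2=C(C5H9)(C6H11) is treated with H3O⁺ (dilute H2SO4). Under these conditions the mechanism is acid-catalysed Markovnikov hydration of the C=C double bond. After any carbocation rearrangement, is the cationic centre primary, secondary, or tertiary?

tertiary

Step 1: The π electrons of the C=C bond attack a proton of H3O⁺; Markovnikov addition places the new C–H on the less-substituted alkene carbon, so the positive charge ends up on the more-substituted carbon — a tertiary carbocation. H2O is released.
No single 1,2-shift to an adjacent carbon would give a more-substituted cation, so no rearrangement occurs.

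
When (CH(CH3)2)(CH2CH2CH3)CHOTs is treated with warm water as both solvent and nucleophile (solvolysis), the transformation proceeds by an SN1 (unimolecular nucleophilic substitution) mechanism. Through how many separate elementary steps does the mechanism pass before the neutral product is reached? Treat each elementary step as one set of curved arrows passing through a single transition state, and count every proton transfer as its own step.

4

Step 1: The C–O bond breaks with both electrons going to the tosylate; TsO⁻ leaves and a secondary carbocation remains.
Step 2: Carbocation rearrangement: a 1,2-hydride shift from the adjacent isopropyl carbon converts the initially-formed secondary cation into the more stable tertiary cation.
Step 3: Nucleophilic capture: the oxygen of H2O bonds to the cationic carbon, producing an oxonium-ion intermediate.
Step 4: A second solvent molecule removes the proton on oxygen, giving the neutral alcohol product.
Total: 4 elementary steps.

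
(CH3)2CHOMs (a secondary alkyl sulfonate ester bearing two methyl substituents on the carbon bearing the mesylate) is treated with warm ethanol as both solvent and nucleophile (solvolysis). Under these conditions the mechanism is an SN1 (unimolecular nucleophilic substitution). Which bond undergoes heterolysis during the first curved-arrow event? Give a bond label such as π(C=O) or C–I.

Step 1: The C–O bond breaks with both electrons going to the mesylate; MsO⁻ leaves and a secondary carbocation remains.
The bond broken in this step is the C–O bond.

C–O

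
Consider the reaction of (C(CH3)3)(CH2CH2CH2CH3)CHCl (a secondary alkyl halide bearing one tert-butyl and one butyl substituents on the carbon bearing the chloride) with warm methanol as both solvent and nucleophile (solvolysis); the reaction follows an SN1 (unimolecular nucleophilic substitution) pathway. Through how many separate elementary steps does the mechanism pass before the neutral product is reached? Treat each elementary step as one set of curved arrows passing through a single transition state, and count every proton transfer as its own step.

4

Step 1: Unassisted departure of Cl⁻ (taking the C–Cl bonding pair) generates a secondary carbocation.
Step 2: Carbocation rearrangement: a 1,2-methyl shift from the adjacent tert-butyl carbon converts the initially-formed secondary cation into the more stable tertiary cation.
Step 3: Nucleophilic capture: the oxygen of CH3OH bonds to the cationic carbon, producing an oxonium-ion intermediate.
Step 4: A second solvent molecule removes the proton on oxygen, giving the neutral ether product.
Total: 4 elementary steps.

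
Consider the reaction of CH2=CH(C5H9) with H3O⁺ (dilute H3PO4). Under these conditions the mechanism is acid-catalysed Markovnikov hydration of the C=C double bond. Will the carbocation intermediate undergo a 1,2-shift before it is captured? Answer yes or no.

yes

The first-formed carbocation is secondary.
The adjacent cyclopentyl carbon already bears 2 other carbon substituents and has a hydrogen to migrate; after a 1,2-hydride shift from that carbon the positive charge sits on a tertiary centre.
Tertiary is more stable than secondary, so the shift occurs.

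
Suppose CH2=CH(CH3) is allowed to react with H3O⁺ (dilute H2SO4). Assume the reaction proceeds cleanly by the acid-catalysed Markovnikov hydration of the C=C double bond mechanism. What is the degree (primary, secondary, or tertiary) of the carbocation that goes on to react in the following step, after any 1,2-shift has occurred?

Step 1: Protonation of the alkene by H3O⁺: the π bond acts as the nucleophile and picks up H⁺, giving the more stable (Markovnikov) secondary carbocation. H2O is released.
No single 1,2-shift to an adjacent carbon would give a more-substituted cation, so no rearrangement occurs.

secondary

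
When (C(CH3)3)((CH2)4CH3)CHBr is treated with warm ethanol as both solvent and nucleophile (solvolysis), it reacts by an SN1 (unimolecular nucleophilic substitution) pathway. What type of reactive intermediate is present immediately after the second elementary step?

tertiary carbocation

Step 1: Ionisation: the C–Br σ-bond cleaves heterolytically; both bonding electrons depart with Br⁻, leaving a secondary carbocation at the α-carbon.
Step 2: A 1,2-methyl shift from the adjacent tert-butyl carbon moves the positive charge from the secondary centre to an adjacent carbon, generating a more stable tertiary carbocation.
After step 2 the species present is a tertiary carbocation.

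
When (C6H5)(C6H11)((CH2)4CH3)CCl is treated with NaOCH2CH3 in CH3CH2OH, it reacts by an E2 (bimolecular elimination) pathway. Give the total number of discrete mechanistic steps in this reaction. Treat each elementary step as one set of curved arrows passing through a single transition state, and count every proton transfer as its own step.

Step 1: In one step, CH3CH2O⁻ pulls off a β-proton, the C–Cl bond cleaves, and a C=C double bond forms between the α- and β-carbons (E2, anti elimination).
Total: 1 elementary step.

1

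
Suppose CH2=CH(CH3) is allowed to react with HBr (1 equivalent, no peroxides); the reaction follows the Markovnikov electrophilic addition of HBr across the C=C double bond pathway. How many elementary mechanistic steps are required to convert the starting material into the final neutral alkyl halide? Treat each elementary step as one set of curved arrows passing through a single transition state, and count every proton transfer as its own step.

Step 1: The π electrons of the C=C bond attack a proton of HBr; Markovnikov addition places the new C–H on the less-substituted alkene carbon, so the positive charge ends up on the more-substituted carbon — a secondary carbocation. The H–Br bond breaks heterolytically, releasing Br⁻.
(No 1,2-shift: no single shift to an adjacent carbon would give a more stable cation.)
Step 2: The Br⁻ anion donates a lone pair to the carbocation, forming the new C–Br σ-bond and giving the neutral alkyl halide.
Total: 2 elementary steps.

2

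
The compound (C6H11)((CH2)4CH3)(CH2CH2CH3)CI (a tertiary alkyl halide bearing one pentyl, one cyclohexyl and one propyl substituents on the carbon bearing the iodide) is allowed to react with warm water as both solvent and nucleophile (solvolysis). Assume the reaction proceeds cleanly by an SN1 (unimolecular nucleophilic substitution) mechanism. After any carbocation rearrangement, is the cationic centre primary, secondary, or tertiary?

tertiary

Step 1: The C–I bond breaks with both electrons going to the iodide; I⁻ leaves and a tertiary carbocation remains.
No single 1,2-shift to an adjacent carbon would give a more-substituted cation, so no rearrangement occurs.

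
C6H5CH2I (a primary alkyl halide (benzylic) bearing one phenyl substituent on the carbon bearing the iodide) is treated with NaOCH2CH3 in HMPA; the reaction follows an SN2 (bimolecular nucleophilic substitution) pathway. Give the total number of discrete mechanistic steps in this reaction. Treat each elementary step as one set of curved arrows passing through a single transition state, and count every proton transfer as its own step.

Step 1: Backside attack by CH3CH2O⁻ on the carbon bearing the iodide: the new C–O bond forms as the C–I bond breaks, with Walden inversion at carbon.
Total: 1 elementary step.

1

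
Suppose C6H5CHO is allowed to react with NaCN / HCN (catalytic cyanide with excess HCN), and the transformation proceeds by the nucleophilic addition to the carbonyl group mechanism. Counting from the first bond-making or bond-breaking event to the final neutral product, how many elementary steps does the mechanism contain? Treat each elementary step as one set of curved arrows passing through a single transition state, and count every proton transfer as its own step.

Step 1: Nucleophilic addition: CN⁻ adds to the carbonyl carbon, pushing the π(C=O) electron pair onto oxygen and giving a tetrahedral alkoxide.
Step 2: The alkoxide oxygen removes a proton from HCN present in the mixture, giving a cyanohydrin and regenerating CN⁻.
Total: 2 elementary steps.

2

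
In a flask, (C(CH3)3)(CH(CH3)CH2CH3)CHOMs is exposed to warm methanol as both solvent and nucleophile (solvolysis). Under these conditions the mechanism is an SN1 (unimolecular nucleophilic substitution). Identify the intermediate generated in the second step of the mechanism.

tertiary carbocation

Step 1: Unassisted departure of MsO⁻ (taking the C–O bonding pair) generates a secondary carbocation.
Step 2: Carbocation rearrangement: a 1,2-hydride shift from the adjacent sec-butyl carbon converts the initially-formed secondary cation into the more stable tertiary cation.
After step 2 the species present is a tertiary carbocation.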